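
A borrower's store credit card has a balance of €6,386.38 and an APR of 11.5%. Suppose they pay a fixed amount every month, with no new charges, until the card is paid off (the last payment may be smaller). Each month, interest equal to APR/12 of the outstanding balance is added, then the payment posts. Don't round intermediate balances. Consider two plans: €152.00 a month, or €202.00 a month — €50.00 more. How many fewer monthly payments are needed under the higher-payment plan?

17 fewer payments

Monthly rate r = 11.5%/12 = 0.958333% = 0.00958333.
At €152.00/mo: n = ⌈−ln(1 − rB₀/P)/ln(1+r)⌉ = 55 payments (last €3.46); total interest = total paid − €6,386.38 = €1,825.08.
At €202.00/mo: 38 payments (last €170.66); total interest €1,258.28.
Payments saved = 55 − 38 = 17.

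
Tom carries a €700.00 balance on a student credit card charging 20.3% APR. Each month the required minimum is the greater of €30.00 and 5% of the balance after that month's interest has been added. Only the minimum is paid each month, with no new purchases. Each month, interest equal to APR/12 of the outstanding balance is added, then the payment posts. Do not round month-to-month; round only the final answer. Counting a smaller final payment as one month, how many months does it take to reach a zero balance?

30 months

Monthly rate r = 20.3%/12 = 1.69167% = 0.0169167.
While 5% of the post-interest balance exceeds €30.00, each month B ← (B·(1+r))·(1 − 0.05), i.e. B shrinks by the factor (1+r)·0.95 = 0.96607.
This holds for months 1–5. Entering month 6 the balance is €589.04; 5% of the post-interest balance is now below €30.00, so the flat €30.00 minimum applies from here.
From month 6 a fixed €30.00 at rate r clears €589.04 in 25 more payments. Total: 5 + 25 = 30 months.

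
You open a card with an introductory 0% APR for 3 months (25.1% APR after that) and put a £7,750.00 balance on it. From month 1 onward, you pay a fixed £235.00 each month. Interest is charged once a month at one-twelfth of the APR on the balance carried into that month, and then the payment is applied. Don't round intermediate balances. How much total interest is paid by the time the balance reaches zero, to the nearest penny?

Promo months 1–3 at r₀ = 0%/12 = 0; months 4+ at r₁ = 25.1%/12 = 0.0209167.
After month 3 (no interest yet): B = £7,750.00 − 3·£235.00 = £7,045.00.
Then at r₁ with £235.00/mo: n₂ = −ln(1 − r₁·B/P)/ln(1+r₁) ≈ 47.65 → 48 more payments.
Total paid = 50·£235.00 + £152.46 = £11,902.46; interest = £11,902.46 − £7,750.00 = £4,152.46.

£4,152.46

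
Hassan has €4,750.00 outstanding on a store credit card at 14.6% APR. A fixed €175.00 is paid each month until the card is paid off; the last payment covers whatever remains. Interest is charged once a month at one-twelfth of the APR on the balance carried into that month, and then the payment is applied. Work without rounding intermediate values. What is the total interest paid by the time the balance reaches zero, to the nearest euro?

€1,051

Monthly rate r = 14.6%/12 = 1.21667% = 0.0121667.
Payoff takes n = ⌈−ln(1 − rB₀/P)/ln(1+r)⌉ = ⌈33.145⌉ = 34 payments; the last is €25.54.
Total paid = 33·€175.00 + €25.54 = €5,800.54.
Total interest = total paid − principal = €5,800.54 − €4,750.00 = €1,050.54.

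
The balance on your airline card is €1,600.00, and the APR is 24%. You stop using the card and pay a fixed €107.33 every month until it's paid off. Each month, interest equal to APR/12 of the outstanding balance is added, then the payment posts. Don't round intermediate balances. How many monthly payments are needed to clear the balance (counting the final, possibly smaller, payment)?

18 months

Monthly rate r = 24%/12 = 2% = 0.02.
Recurrence: B ← B·(1+r) − €107.33.
Month 1: interest €32.00; balance after payment €1,524.67.
Month 2: interest €30.49; balance after payment €1,447.83.
Closed form: n = −ln(1 − rB₀/P)/ln(1+r) = −ln(0.70185)/ln(1.02) ≈ 17.878, so the balance reaches zero during payment 18.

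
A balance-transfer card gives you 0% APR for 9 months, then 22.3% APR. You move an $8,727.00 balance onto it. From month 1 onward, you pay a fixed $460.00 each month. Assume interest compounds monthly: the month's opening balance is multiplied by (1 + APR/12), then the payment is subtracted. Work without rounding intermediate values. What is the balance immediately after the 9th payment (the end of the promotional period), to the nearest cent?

$4,587.00

Promo months 1–9 at r₀ = 0%/12 = 0; months 10+ at r₁ = 22.3%/12 = 0.0185833.
After month 9 (no interest yet): B = $8,727.00 − 9·$460.00 = $4,587.00.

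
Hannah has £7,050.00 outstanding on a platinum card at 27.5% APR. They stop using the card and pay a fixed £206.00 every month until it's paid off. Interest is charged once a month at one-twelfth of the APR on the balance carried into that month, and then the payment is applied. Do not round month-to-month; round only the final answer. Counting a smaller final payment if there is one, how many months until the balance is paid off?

Monthly rate r = 27.5%/12 = 2.29167% = 0.0229167.
Recurrence: B ← B·(1+r) − £206.00.
Month 1: interest £161.56; balance after payment £7,005.56.
Month 2: interest £160.54; balance after payment £6,960.11.
Closed form: n = −ln(1 − rB₀/P)/ln(1+r) = −ln(0.21572)/ln(1.02292) ≈ 67.693, so the balance reaches zero during payment 68.

68 months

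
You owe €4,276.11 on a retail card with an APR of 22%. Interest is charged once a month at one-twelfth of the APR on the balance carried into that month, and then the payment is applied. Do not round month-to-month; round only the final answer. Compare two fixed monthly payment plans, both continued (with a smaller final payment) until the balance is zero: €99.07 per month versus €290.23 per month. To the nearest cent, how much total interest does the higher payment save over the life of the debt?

€3,514.17

Monthly rate r = 22%/12 = 1.83333% = 0.0183333.
At €99.07/mo: n = ⌈−ln(1 − rB₀/P)/ln(1+r)⌉ = 87 payments (last €24.87); total interest = total paid − €4,276.11 = €4,268.78.
At €290.23/mo: 18 payments (last €96.81); total interest €754.61.
Interest saved = €4,268.78 − €754.61 = €3,514.17.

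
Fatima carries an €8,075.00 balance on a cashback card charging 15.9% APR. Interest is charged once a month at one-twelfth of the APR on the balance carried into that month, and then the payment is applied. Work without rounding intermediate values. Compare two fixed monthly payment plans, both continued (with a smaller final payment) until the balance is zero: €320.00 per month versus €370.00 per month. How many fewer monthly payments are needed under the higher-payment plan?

5 fewer payments

Monthly rate r = 15.9%/12 = 1.325% = 0.01325.
At €320.00/mo: n = ⌈−ln(1 − rB₀/P)/ln(1+r)⌉ = 31 payments (last €294.55); total interest = total paid − €8,075.00 = €1,819.55.
At €370.00/mo: 26 payments (last €344.51); total interest €1,519.51.
Payments saved = 31 − 26 = 5.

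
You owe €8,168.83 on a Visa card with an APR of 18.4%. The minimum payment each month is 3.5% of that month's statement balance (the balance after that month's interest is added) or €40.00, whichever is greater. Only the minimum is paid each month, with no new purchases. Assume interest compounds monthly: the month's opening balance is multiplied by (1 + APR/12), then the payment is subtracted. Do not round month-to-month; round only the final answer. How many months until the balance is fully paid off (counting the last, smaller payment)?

Monthly rate r = 18.4%/12 = 1.53333% = 0.0153333.
While 3.5% of the post-interest balance exceeds €40.00, each month B ← (B·(1+r))·(1 − 0.035), i.e. B shrinks by the factor (1+r)·0.965 = 0.9798.
This holds for months 1–98. Entering month 99 the balance is €1,105.31; 3.5% of the post-interest balance is now below €40.00, so the flat €40.00 minimum applies from here.
From month 99 a fixed €40.00 at rate r clears €1,105.31 in 37 more payments. Total: 98 + 37 = 135 months.

135 months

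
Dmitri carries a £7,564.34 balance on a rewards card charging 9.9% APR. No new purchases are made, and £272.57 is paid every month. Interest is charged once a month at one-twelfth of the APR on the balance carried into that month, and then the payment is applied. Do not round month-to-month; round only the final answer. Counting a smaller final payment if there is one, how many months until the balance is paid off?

Monthly rate r = 9.9%/12 = 0.825% = 0.00825.
Recurrence: B ← B·(1+r) − £272.57.
Month 1: interest £62.41; balance after payment £7,354.18.
Month 2: interest £60.67; balance after payment £7,142.28.
Closed form: n = −ln(1 − rB₀/P)/ln(1+r) = −ln(0.77105)/ln(1.00825) ≈ 31.646, so the balance reaches zero during payment 32.

32 months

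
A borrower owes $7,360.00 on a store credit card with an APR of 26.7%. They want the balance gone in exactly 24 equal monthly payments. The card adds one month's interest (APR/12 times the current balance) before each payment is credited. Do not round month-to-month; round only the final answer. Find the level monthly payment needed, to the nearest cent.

Monthly rate r = 26.7%/12 = 2.225% = 0.02225.
Level-payment amortization: P = B₀·r / (1 − (1+r)^(−n)) = 7360.00·0.02225 / (1 − 1.02225^(−24)).
Denominator 1 − (1+r)^(−24) = 0.410302701.
P = 163.76 / 0.410302701 ≈ 399.12.

$399.12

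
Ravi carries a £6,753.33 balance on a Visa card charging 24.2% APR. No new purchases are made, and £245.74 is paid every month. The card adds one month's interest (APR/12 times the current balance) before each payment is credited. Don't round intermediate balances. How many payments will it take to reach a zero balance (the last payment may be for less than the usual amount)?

41 months

Monthly rate r = 24.2%/12 = 2.01667% = 0.0201667.
Recurrence: B ← B·(1+r) − £245.74.
Month 1: interest £136.19; balance after payment £6,643.78.
Month 2: interest £133.98; balance after payment £6,532.03.
Closed form: n = −ln(1 − rB₀/P)/ln(1+r) = −ln(0.44579)/ln(1.02017) ≈ 40.464, so the balance reaches zero during payment 41.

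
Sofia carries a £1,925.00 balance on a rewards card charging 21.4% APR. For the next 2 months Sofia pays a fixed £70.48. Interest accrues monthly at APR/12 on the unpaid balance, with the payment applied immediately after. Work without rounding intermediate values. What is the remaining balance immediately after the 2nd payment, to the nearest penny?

Monthly rate r = 21.4%/12 = 1.78333% = 0.0178333.
Each month: B ← B·(1+r) − £70.48.
Month 1: interest £34.33; balance after payment £1,888.85.
Month 2: interest £33.68; balance after payment £1,852.05.

£1,852.05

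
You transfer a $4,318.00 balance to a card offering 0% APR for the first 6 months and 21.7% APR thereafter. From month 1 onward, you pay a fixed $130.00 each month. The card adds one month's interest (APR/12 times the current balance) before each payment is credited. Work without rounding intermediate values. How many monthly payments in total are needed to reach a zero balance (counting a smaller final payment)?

Promo months 1–6 at r₀ = 0%/12 = 0; months 7+ at r₁ = 21.7%/12 = 0.0180833.
After month 6 (no interest yet): B = $4,318.00 − 6·$130.00 = $3,538.00.
Then at r₁ with $130.00/mo: n₂ = −ln(1 − r₁·B/P)/ln(1+r₁) ≈ 37.81 → 38 more payments.

44 payments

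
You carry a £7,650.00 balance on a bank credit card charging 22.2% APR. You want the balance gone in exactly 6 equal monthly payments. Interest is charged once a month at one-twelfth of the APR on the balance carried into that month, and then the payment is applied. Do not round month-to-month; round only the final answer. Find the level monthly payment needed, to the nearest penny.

£1,358.82

Monthly rate r = 22.2%/12 = 1.85% = 0.0185.
Level-payment amortization: P = B₀·r / (1 − (1+r)^(−n)) = 7650.00·0.0185 / (1 − 1.0185^(−6)).
Denominator 1 − (1+r)^(−6) = 0.10415309.
P = 141.525 / 0.10415309 ≈ 1358.82.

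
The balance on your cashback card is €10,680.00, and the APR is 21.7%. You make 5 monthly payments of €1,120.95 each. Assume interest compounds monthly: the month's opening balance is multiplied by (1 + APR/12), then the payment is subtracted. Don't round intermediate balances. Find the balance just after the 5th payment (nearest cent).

Monthly rate r = 21.7%/12 = 1.80833% = 0.0180833.
Each month: B ← B·(1+r) − €1,120.95.
Month 1: interest €193.13; balance after payment €9,752.18.
Month 2: interest €176.35; balance after payment €8,807.58.
Month 3: interest €159.27; balance after payment €7,845.90.
Month 4: interest €141.88; balance after payment €6,866.83.
Month 5: interest €124.18; balance after payment €5,870.06.

€5,870.06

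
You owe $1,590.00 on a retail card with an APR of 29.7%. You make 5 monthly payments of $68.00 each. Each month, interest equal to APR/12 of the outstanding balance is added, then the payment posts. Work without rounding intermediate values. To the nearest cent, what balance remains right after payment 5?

$1,439.49

Monthly rate r = 29.7%/12 = 2.475% = 0.02475.
Each month: B ← B·(1+r) − $68.00.
Month 1: interest $39.35; balance after payment $1,561.35.
Month 2: interest $38.64; balance after payment $1,532.00.
Month 3: interest $37.92; balance after payment $1,501.91.
Month 4: interest $37.17; balance after payment $1,471.09.
Month 5: interest $36.41; balance after payment $1,439.49.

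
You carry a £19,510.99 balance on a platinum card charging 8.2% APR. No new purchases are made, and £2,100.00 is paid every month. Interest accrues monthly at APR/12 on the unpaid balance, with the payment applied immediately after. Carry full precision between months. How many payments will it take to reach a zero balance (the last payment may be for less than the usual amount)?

Monthly rate r = 8.2%/12 = 0.683333% = 0.00683333.
Recurrence: B ← B·(1+r) − £2,100.00.
Month 1: interest £133.33; balance after payment £17,544.32.
Month 2: interest £119.89; balance after payment £15,564.20.
Closed form: n = −ln(1 − rB₀/P)/ln(1+r) = −ln(0.93651)/ln(1.00683) ≈ 9.632, so the balance reaches zero during payment 10.

10 months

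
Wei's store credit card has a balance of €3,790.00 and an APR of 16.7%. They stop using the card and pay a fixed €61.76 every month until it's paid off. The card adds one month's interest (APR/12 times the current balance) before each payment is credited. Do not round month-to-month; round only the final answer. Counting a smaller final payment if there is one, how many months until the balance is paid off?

Monthly rate r = 16.7%/12 = 1.39167% = 0.0139167.
Recurrence: B ← B·(1+r) − €61.76.
Month 1: interest €52.74; balance after payment €3,780.98.
Month 2: interest €52.62; balance after payment €3,771.84.
Closed form: n = −ln(1 − rB₀/P)/ln(1+r) = −ln(0.14598)/ln(1.01392) ≈ 139.231, so the balance reaches zero during payment 140.

140 payments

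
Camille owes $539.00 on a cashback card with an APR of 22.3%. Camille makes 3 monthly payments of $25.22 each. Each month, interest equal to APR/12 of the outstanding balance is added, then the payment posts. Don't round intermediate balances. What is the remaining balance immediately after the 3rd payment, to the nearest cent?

$492.54

Monthly rate r = 22.3%/12 = 1.85833% = 0.0185833.
Each month: B ← B·(1+r) − $25.22.
Month 1: interest $10.02; balance after payment $523.80.
Month 2: interest $9.73; balance after payment $508.31.
Month 3: interest $9.45; balance after payment $492.54.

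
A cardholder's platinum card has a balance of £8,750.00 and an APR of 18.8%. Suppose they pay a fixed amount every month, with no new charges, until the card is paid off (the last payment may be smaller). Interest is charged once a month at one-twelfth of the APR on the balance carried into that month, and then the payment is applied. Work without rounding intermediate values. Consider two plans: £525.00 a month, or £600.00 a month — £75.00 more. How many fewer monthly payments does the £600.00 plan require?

3 fewer payments

Monthly rate r = 18.8%/12 = 1.56667% = 0.0156667.
At £525.00/mo: n = ⌈−ln(1 − rB₀/P)/ln(1+r)⌉ = 20 payments (last £245.82); total interest = total paid − £8,750.00 = £1,470.82.
At £600.00/mo: 17 payments (last £412.42); total interest £1,262.42.
Payments saved = 20 − 17 = 3.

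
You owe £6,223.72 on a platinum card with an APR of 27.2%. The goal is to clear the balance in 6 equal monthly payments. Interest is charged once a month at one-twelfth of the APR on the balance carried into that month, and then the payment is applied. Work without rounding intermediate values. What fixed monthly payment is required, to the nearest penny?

£1,121.11

Monthly rate r = 27.2%/12 = 2.26667% = 0.0226667.
Level-payment amortization: P = B₀·r / (1 − (1+r)^(−n)) = 6223.72·0.0226667 / (1 − 1.02267^(−6)).
Denominator 1 − (1+r)^(−6) = 0.125831009.
P = 141.071 / 0.125831009 ≈ 1121.11.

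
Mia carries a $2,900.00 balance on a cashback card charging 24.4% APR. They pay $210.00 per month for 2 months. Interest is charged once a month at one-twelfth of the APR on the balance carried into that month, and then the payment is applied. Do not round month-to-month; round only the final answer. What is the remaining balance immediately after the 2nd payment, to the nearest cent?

$2,594.86

Monthly rate r = 24.4%/12 = 2.03333% = 0.0203333.
Each month: B ← B·(1+r) − $210.00.
Month 1: interest $58.97; balance after payment $2,748.97.
Month 2: interest $55.90; balance after payment $2,594.86.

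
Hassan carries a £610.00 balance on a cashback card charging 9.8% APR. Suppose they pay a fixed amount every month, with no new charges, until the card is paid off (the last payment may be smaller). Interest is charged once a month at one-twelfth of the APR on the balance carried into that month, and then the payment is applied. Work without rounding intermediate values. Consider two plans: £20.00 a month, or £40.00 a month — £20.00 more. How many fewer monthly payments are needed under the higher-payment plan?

19 fewer payments

Monthly rate r = 9.8%/12 = 0.816667% = 0.00816667.
At £20.00/mo: n = ⌈−ln(1 − rB₀/P)/ln(1+r)⌉ = 36 payments (last £4.41); total interest = total paid − £610.00 = £94.41.
At £40.00/mo: 17 payments (last £14.16); total interest £44.16.
Payments saved = 36 − 17 = 19.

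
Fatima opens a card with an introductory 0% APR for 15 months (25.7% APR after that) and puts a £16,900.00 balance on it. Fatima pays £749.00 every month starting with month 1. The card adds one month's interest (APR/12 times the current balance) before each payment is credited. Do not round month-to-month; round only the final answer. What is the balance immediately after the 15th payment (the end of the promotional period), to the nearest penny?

Promo months 1–15 at r₀ = 0%/12 = 0; months 16+ at r₁ = 25.7%/12 = 0.0214167.
After month 15 (no interest yet): B = £16,900.00 − 15·£749.00 = £5,665.00.

£5,665.00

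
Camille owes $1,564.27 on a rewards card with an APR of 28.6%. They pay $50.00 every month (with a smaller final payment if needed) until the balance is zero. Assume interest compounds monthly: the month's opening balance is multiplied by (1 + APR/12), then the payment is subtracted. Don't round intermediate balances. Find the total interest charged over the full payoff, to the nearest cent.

Monthly rate r = 28.6%/12 = 2.38333% = 0.0238333.
Payoff takes n = ⌈−ln(1 − rB₀/P)/ln(1+r)⌉ = ⌈58.122⌉ = 59 payments; the last is $6.15.
Total paid = 58·$50.00 + $6.15 = $2,906.15.
Total interest = total paid − principal = $2,906.15 − $1,564.27 = $1,341.88.

$1,341.88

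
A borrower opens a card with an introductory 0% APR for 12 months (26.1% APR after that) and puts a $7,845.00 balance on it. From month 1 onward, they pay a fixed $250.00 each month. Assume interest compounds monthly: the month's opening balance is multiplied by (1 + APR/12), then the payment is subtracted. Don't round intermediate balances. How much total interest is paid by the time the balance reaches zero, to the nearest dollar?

$1,515

Promo months 1–12 at r₀ = 0%/12 = 0; months 13+ at r₁ = 26.1%/12 = 0.02175.
After month 12 (no interest yet): B = $7,845.00 − 12·$250.00 = $4,845.00.
Then at r₁ with $250.00/mo: n₂ = −ln(1 − r₁·B/P)/ln(1+r₁) ≈ 25.44 → 26 more payments.
Total paid = 37·$250.00 + $110.13 = $9,360.13; interest = $9,360.13 − $7,845.00 = $1,515.13.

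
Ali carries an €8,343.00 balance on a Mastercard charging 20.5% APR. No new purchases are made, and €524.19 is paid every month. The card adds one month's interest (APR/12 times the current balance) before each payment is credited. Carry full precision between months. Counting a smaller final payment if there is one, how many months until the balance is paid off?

Monthly rate r = 20.5%/12 = 1.70833% = 0.0170833.
Recurrence: B ← B·(1+r) − €524.19.
Month 1: interest €142.53; balance after payment €7,961.34.
Month 2: interest €136.01; balance after payment €7,573.15.
Closed form: n = −ln(1 − rB₀/P)/ln(1+r) = −ln(0.7281)/ln(1.01708) ≈ 18.733, so the balance reaches zero during payment 19.

19 months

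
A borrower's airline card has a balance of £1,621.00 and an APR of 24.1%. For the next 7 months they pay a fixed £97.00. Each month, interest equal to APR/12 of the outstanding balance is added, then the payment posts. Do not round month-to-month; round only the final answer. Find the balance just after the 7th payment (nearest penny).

£1,141.78

Monthly rate r = 24.1%/12 = 2.00833% = 0.0200833.
Each month: B ← B·(1+r) − £97.00.
Month 1: interest £32.56; balance after payment £1,556.56.
Month 2: interest £31.26; balance after payment £1,490.82.
Month 3: interest £29.94; balance after payment £1,423.76.
Month 4: interest £28.59; balance after payment £1,355.35.
Month 5: interest £27.22; balance after payment £1,285.57.
Month 6: interest £25.82; balance after payment £1,214.39.
Month 7: interest £24.39; balance after payment £1,141.78.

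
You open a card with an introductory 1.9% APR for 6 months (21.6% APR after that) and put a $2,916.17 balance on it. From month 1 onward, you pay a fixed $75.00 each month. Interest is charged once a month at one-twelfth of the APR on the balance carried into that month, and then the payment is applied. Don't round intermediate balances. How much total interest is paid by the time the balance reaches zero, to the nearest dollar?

$1,366

Promo months 1–6 at r₀ = 1.9%/12 = 0.00158333; months 7+ at r₁ = 21.6%/12 = 0.018.
After month 6: iterate B ← B·(1+r₀) − $75.00 for 6 months → $2,492.20.
Then at r₁ with $75.00/mo: n₂ = −ln(1 − r₁·B/P)/ln(1+r₁) ≈ 51.10 → 52 more payments.
Total paid = 57·$75.00 + $7.56 = $4,282.56; interest = $4,282.56 − $2,916.17 = $1,366.39.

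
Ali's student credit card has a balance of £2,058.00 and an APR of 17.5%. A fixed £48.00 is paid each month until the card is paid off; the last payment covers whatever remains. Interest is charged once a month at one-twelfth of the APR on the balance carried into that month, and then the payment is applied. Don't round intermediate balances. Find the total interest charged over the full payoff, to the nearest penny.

Monthly rate r = 17.5%/12 = 1.45833% = 0.0145833.
Payoff takes n = ⌈−ln(1 − rB₀/P)/ln(1+r)⌉ = ⌈67.794⌉ = 68 payments; the last is £38.17.
Total paid = 67·£48.00 + £38.17 = £3,254.17.
Total interest = total paid − principal = £3,254.17 − £2,058.00 = £1,196.17.

£1,196.17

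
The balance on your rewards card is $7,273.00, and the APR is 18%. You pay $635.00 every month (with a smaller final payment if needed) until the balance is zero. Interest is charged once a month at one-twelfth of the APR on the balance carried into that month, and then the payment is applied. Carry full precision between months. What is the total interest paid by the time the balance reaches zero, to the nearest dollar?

Monthly rate r = 18%/12 = 1.5% = 0.015.
Payoff takes n = ⌈−ln(1 − rB₀/P)/ln(1+r)⌉ = ⌈12.661⌉ = 13 payments; the last is $420.78.
Total paid = 12·$635.00 + $420.78 = $8,040.78.
Total interest = total paid − principal = $8,040.78 − $7,273.00 = $767.78.

$768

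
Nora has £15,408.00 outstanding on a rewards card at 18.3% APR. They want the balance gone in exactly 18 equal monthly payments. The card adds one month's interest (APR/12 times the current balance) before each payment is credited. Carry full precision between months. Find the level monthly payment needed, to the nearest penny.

£985.32

Monthly rate r = 18.3%/12 = 1.525% = 0.01525.
Level-payment amortization: P = B₀·r / (1 − (1+r)^(−n)) = 15408.00·0.01525 / (1 − 1.01525^(−18)).
Denominator 1 − (1+r)^(−18) = 0.238471725.
P = 234.972 / 0.238471725 ≈ 985.32.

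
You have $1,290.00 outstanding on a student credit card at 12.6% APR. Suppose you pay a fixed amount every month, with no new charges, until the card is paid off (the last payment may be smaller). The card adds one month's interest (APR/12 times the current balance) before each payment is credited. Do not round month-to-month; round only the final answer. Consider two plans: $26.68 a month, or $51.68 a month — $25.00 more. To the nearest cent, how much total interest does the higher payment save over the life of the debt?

Monthly rate r = 12.6%/12 = 1.05% = 0.0105.
At $26.68/mo: n = ⌈−ln(1 − rB₀/P)/ln(1+r)⌉ = 68 payments (last $22.50); total interest = total paid − $1,290.00 = $520.06.
At $51.68/mo: 30 payments (last $5.10); total interest $213.82.
Interest saved = $520.06 − $213.82 = $306.24.

$306.24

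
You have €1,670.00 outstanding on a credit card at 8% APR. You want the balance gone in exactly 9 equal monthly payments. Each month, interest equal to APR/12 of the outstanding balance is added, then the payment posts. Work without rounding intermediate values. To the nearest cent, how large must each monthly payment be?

€191.80

Monthly rate r = 8%/12 = 0.666667% = 0.00666667.
Level-payment amortization: P = B₀·r / (1 − (1+r)^(−n)) = 1670.00·0.00666667 / (1 − 1.00667^(−9)).
Denominator 1 − (1+r)^(−9) = 0.0580479278.
P = 11.1333 / 0.0580479278 ≈ 191.80.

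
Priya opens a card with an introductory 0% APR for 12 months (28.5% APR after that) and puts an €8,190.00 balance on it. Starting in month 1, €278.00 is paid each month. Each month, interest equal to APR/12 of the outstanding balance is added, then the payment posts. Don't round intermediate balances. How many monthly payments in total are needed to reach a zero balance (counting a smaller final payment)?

Promo months 1–12 at r₀ = 0%/12 = 0; months 13+ at r₁ = 28.5%/12 = 0.02375.
After month 12 (no interest yet): B = €8,190.00 − 12·€278.00 = €4,854.00.
Then at r₁ with €278.00/mo: n₂ = −ln(1 − r₁·B/P)/ln(1+r₁) ≈ 22.82 → 23 more payments.

35 months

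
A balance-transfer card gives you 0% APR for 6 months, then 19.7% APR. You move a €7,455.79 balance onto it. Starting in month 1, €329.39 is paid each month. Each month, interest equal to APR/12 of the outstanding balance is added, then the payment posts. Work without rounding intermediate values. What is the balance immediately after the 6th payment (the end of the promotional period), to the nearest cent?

€5,479.45

Promo months 1–6 at r₀ = 0%/12 = 0; months 7+ at r₁ = 19.7%/12 = 0.0164167.
After month 6 (no interest yet): B = €7,455.79 − 6·€329.39 = €5,479.45.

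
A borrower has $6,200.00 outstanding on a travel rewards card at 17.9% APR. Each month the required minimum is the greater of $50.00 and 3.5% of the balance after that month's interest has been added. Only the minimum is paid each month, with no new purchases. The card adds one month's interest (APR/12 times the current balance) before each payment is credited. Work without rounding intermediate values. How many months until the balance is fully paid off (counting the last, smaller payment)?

108 months

Monthly rate r = 17.9%/12 = 1.49167% = 0.0149167.
While 3.5% of the post-interest balance exceeds $50.00, each month B ← (B·(1+r))·(1 − 0.035), i.e. B shrinks by the factor (1+r)·0.965 = 0.97939.
This holds for months 1–72. Entering month 73 the balance is $1,384.67; 3.5% of the post-interest balance is now below $50.00, so the flat $50.00 minimum applies from here.
From month 73 a fixed $50.00 at rate r clears $1,384.67 in 36 more payments. Total: 72 + 36 = 108 months.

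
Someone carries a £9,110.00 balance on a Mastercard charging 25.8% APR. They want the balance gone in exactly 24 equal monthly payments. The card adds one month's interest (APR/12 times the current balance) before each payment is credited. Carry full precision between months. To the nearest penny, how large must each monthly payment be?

Monthly rate r = 25.8%/12 = 2.15% = 0.0215.
Level-payment amortization: P = B₀·r / (1 − (1+r)^(−n)) = 9110.00·0.0215 / (1 − 1.0215^(−24)).
Denominator 1 − (1+r)^(−24) = 0.399823348.
P = 195.865 / 0.399823348 ≈ 489.88.

£489.88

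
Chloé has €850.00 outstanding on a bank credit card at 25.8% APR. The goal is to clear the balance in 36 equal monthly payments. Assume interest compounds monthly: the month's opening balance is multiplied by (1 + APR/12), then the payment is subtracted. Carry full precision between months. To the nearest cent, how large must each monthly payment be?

Monthly rate r = 25.8%/12 = 2.15% = 0.0215.
Level-payment amortization: P = B₀·r / (1 − (1+r)^(−n)) = 850.00·0.0215 / (1 − 1.0215^(−36)).
Denominator 1 − (1+r)^(−36) = 0.535036732.
P = 18.275 / 0.535036732 ≈ 34.16.

€34.16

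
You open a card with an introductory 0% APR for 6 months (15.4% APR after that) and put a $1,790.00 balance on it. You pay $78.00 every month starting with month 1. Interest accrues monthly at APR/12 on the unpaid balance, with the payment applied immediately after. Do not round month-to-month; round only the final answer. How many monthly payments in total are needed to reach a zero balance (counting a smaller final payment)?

Promo months 1–6 at r₀ = 0%/12 = 0; months 7+ at r₁ = 15.4%/12 = 0.0128333.
After month 6 (no interest yet): B = $1,790.00 − 6·$78.00 = $1,322.00.
Then at r₁ with $78.00/mo: n₂ = −ln(1 − r₁·B/P)/ln(1+r₁) ≈ 19.23 → 20 more payments.

26 payments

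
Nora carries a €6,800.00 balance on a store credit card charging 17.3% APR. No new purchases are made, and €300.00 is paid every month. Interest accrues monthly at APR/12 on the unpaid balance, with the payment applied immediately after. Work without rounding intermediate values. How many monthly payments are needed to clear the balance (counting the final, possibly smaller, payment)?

28 months

Monthly rate r = 17.3%/12 = 1.44167% = 0.0144167.
Recurrence: B ← B·(1+r) − €300.00.
Month 1: interest €98.03; balance after payment €6,598.03.
Month 2: interest €95.12; balance after payment €6,393.15.
Closed form: n = −ln(1 − rB₀/P)/ln(1+r) = −ln(0.67322)/ln(1.01442) ≈ 27.643, so the balance reaches zero during payment 28.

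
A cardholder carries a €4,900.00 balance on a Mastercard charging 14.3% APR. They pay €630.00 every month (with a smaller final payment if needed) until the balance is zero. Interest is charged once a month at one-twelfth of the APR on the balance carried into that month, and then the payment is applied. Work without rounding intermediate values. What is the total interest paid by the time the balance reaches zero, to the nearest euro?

€273

Monthly rate r = 14.3%/12 = 1.19167% = 0.0119167.
Payoff takes n = ⌈−ln(1 − rB₀/P)/ln(1+r)⌉ = ⌈8.211⌉ = 9 payments; the last is €133.36.
Total paid = 8·€630.00 + €133.36 = €5,173.36.
Total interest = total paid − principal = €5,173.36 − €4,900.00 = €273.36.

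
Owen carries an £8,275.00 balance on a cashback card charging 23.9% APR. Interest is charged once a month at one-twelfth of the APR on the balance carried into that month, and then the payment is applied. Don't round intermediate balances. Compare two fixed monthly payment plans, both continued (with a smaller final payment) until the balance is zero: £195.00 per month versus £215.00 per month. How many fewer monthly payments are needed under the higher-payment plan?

Monthly rate r = 23.9%/12 = 1.99167% = 0.0199167.
At £195.00/mo: n = ⌈−ln(1 − rB₀/P)/ln(1+r)⌉ = 95 payments (last £116.51); total interest = total paid − £8,275.00 = £10,171.51.
At £215.00/mo: 74 payments (last £166.12); total interest £7,586.12.
Payments saved = 95 − 74 = 21.

21 fewer payments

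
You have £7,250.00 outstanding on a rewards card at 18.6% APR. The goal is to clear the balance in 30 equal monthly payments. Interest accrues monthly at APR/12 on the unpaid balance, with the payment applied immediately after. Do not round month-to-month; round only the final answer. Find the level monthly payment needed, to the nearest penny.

Monthly rate r = 18.6%/12 = 1.55% = 0.0155.
Level-payment amortization: P = B₀·r / (1 − (1+r)^(−n)) = 7250.00·0.0155 / (1 − 1.0155^(−30)).
Denominator 1 − (1+r)^(−30) = 0.369620375.
P = 112.375 / 0.369620375 ≈ 304.03.

£304.03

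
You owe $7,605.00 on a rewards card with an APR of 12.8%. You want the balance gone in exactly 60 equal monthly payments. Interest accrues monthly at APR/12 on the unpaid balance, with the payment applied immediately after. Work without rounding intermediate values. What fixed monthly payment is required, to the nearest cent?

Monthly rate r = 12.8%/12 = 1.06667% = 0.0106667.
Level-payment amortization: P = B₀·r / (1 − (1+r)^(−n)) = 7605.00·0.0106667 / (1 − 1.01067^(−60)).
Denominator 1 − (1+r)^(−60) = 0.470917416.
P = 81.12 / 0.470917416 ≈ 172.26.

$172.26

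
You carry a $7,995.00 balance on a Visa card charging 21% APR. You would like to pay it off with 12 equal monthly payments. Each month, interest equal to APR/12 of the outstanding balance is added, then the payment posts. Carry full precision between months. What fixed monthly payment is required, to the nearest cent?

$744.44

Monthly rate r = 21%/12 = 1.75% = 0.0175.
Level-payment amortization: P = B₀·r / (1 − (1+r)^(−n)) = 7995.00·0.0175 / (1 − 1.0175^(−12)).
Denominator 1 − (1+r)^(−12) = 0.18794212.
P = 139.913 / 0.18794212 ≈ 744.44.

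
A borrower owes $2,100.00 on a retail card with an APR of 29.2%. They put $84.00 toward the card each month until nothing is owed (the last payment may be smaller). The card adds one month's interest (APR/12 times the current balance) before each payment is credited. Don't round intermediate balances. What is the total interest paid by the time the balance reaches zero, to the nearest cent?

Monthly rate r = 29.2%/12 = 2.43333% = 0.0243333.
Payoff takes n = ⌈−ln(1 − rB₀/P)/ln(1+r)⌉ = ⌈38.988⌉ = 39 payments; the last is $82.99.
Total paid = 38·$84.00 + $82.99 = $3,274.99.
Total interest = total paid − principal = $3,274.99 − $2,100.00 = $1,174.99.

$1,174.99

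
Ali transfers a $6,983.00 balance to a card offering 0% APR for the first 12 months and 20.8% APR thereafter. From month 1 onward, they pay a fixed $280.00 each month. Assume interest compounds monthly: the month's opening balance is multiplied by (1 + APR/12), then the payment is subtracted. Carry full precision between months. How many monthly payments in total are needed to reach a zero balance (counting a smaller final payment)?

Promo months 1–12 at r₀ = 0%/12 = 0; months 13+ at r₁ = 20.8%/12 = 0.0173333.
After month 12 (no interest yet): B = $6,983.00 − 12·$280.00 = $3,623.00.
Then at r₁ with $280.00/mo: n₂ = −ln(1 − r₁·B/P)/ln(1+r₁) ≈ 14.78 → 15 more payments.

27 payments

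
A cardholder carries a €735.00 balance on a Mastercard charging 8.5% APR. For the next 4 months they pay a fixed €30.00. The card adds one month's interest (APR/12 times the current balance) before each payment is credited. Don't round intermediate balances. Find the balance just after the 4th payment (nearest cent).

€634.77

Monthly rate r = 8.5%/12 = 0.708333% = 0.00708333.
Each month: B ← B·(1+r) − €30.00.
Month 1: interest €5.21; balance after payment €710.21.
Month 2: interest €5.03; balance after payment €685.24.
Month 3: interest €4.85; balance after payment €660.09.
Month 4: interest €4.68; balance after payment €634.77.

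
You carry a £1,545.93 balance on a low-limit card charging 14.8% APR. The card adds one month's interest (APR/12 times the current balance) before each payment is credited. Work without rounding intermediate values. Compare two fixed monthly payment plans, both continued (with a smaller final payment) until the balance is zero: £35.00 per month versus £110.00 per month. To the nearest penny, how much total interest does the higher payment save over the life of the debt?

£538.59

Monthly rate r = 14.8%/12 = 1.23333% = 0.0123333.
At £35.00/mo: n = ⌈−ln(1 − rB₀/P)/ln(1+r)⌉ = 65 payments (last £6.94); total interest = total paid − £1,545.93 = £701.01.
At £110.00/mo: 16 payments (last £58.35); total interest £162.42.
Interest saved = £701.01 − £162.42 = £538.59.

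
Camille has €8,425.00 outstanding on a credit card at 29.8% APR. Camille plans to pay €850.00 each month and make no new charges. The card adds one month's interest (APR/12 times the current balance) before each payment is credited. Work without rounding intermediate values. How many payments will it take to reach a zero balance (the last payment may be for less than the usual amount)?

Monthly rate r = 29.8%/12 = 2.48333% = 0.0248333.
Recurrence: B ← B·(1+r) − €850.00.
Month 1: interest €209.22; balance after payment €7,784.22.
Month 2: interest €193.31; balance after payment €7,127.53.
Closed form: n = −ln(1 − rB₀/P)/ln(1+r) = −ln(0.75386)/ln(1.02483) ≈ 11.519, so the balance reaches zero during payment 12.

12 payments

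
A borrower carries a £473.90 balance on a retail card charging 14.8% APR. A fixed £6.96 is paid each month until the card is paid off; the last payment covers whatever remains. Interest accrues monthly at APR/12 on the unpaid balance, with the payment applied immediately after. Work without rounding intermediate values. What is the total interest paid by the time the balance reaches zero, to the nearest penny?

Monthly rate r = 14.8%/12 = 1.23333% = 0.0123333.
Payoff takes n = ⌈−ln(1 − rB₀/P)/ln(1+r)⌉ = ⌈149.383⌉ = 150 payments; the last is £2.67.
Total paid = 149·£6.96 + £2.67 = £1,039.71.
Total interest = total paid − principal = £1,039.71 − £473.90 = £565.81.

£565.81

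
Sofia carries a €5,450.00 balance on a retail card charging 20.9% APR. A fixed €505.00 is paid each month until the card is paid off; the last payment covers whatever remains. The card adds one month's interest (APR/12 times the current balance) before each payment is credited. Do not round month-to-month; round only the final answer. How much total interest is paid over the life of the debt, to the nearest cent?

€639.70

Monthly rate r = 20.9%/12 = 1.74167% = 0.0174167.
Payoff takes n = ⌈−ln(1 − rB₀/P)/ln(1+r)⌉ = ⌈12.058⌉ = 13 payments; the last is €29.70.
Total paid = 12·€505.00 + €29.70 = €6,089.70.
Total interest = total paid − principal = €6,089.70 − €5,450.00 = €639.70.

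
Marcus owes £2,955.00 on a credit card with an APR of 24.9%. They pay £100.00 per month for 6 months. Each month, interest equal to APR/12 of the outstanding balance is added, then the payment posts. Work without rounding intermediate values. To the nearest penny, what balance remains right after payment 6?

£2,710.52

Monthly rate r = 24.9%/12 = 2.075% = 0.02075.
Each month: B ← B·(1+r) − £100.00.
Month 1: interest £61.32; balance after payment £2,916.32.
Month 2: interest £60.51; balance after payment £2,876.83.
Month 3: interest £59.69; balance after payment £2,836.52.
Month 4: interest £58.86; balance after payment £2,795.38.
Month 5: interest £58.00; balance after payment £2,753.39.
Month 6: interest £57.13; balance after payment £2,710.52.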